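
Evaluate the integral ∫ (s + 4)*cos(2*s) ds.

Use integration by parts with u = s + 4, dv = cos(2*s) ds, so v = sin(2*s)/2.
Apply parts 1 times (tabular method): alternate signs, differentiate u down to 0, integrate dv up.

s*sin(2*s)/2 + 2*sin(2*s) + cos(2*s)/4 + C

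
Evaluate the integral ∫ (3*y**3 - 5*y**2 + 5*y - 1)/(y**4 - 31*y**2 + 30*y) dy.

Factor the denominator: y*(y - 5)*(y - 1)*(y + 6).
Partial-fraction decomposition: 859/(462*(y + 6)) - 1/(14*(y - 1)) + 137/(110*(y - 5)) - 1/(30*y).
Integrate each term: A/(y−a) contributes A·log|y−a|.

-log(y)/30 + 137*log(y - 5)/110 - log(y - 1)/14 + 859*log(y + 6)/462 + C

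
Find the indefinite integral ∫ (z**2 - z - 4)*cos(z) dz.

z**2*sin(z) - z*sin(z) + 2*z*cos(z) - 6*sin(z) - cos(z) + C

Use integration by parts with u = z**2 - z - 4, dv = cos(z) dz, so v = sin(z).
Apply parts 2 times (tabular method): alternate signs, differentiate u down to 0, integrate dv up.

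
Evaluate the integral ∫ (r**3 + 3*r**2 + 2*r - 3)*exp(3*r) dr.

(9*r**3 + 18*r**2 + 6*r - 29)*exp(3*r)/27 + C

Use integration by parts with u = r**3 + 3*r**2 + 2*r - 3, dv = exp(3*r) dr, so v = exp(3*r)/3.
Apply parts 3 times (tabular method): alternate signs, differentiate u down to 0, integrate dv up.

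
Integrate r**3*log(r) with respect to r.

Use integration by parts with u = log(r), dv = r**3 dr.
Then du = 1/r dr and v = r**4/4.

r**4*log(r)/4 - r**4/16 + C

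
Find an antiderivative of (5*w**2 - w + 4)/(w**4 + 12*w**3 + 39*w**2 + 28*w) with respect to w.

Factor the denominator: w*(w + 1)*(w + 4)*(w + 7).
Partial-fraction decomposition: -128/(63*(w + 7)) + 22/(9*(w + 4)) - 5/(9*(w + 1)) + 1/(7*w).
Integrate each term: A/(w−a) contributes A·log|w−a|.

log(w)/7 - 5*log(w + 1)/9 + 22*log(w + 4)/9 - 128*log(w + 7)/63 + C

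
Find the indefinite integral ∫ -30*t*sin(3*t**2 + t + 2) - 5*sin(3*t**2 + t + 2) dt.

5*cos(3*t**2 + t + 2) + C

Let u = 3*t**2 + t + 2, so du = (6*t + 1) dt.
Rewriting, the integral becomes -5·∫ sin(u) du = -5·-cos(u).
Substituting back, u = 3*t**2 + t + 2.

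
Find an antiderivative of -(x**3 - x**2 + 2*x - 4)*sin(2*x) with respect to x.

Use integration by parts with u = x**3 - x**2 + 2*x - 4, dv = -sin(2*x) dx, so v = cos(2*x)/2.
Apply parts 3 times (tabular method): alternate signs, differentiate u down to 0, integrate dv up.

x**3*cos(2*x)/2 - 3*x**2*sin(2*x)/4 - x**2*cos(2*x)/2 + x*sin(2*x)/2 + x*cos(2*x)/4 - sin(2*x)/8 - 7*cos(2*x)/4 + C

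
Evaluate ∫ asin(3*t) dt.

t*asin(3*t) + sqrt(-9*t**2 + 1)/3 + C

Use integration by parts with u = arcsin(3*t), dv = dt.
Then du = 3/sqrt(-9*t**2 + 1) dt.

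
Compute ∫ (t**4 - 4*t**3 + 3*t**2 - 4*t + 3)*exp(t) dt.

(t**4 - 8*t**3 + 27*t**2 - 58*t + 61)*exp(t) + C

Use integration by parts with u = t**4 - 4*t**3 + 3*t**2 - 4*t + 3, dv = exp(t) dt, so v = exp(t).
Apply parts 4 times (tabular method): alternate signs, differentiate u down to 0, integrate dv up.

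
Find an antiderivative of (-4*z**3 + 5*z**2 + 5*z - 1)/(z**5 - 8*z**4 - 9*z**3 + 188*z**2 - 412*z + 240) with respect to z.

-131*log(z - 6)/88 + 157*log(z - 4)/108 - 3*log(z - 2)/56 - log(z - 1)/18 + 599*log(z + 5)/4158 + C

Factor the denominator: (z - 6)*(z - 4)*(z - 2)*(z - 1)*(z + 5).
Partial-fraction decomposition: 599/(4158*(z + 5)) - 1/(18*(z - 1)) - 3/(56*(z - 2)) + 157/(108*(z - 4)) - 131/(88*(z - 6)).
Integrate each term: A/(z−a) contributes A·log|z−a|.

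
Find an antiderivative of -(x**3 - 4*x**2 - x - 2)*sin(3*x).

x**3*cos(3*x)/3 - x**2*sin(3*x)/3 - 4*x**2*cos(3*x)/3 + 8*x*sin(3*x)/9 - 5*x*cos(3*x)/9 + 5*sin(3*x)/27 - 10*cos(3*x)/27 + C

Use integration by parts with u = x**3 - 4*x**2 - x - 2, dv = -sin(3*x) dx, so v = cos(3*x)/3.
Apply parts 3 times (tabular method): alternate signs, differentiate u down to 0, integrate dv up.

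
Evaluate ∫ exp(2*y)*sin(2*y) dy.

exp(2*y)*sin(2*y)/4 - exp(2*y)*cos(2*y)/4 + C

Let I denote the integral. Integrate by parts with u = sin(2*y), dv = exp(2*y) dy, so v = exp(2*y)/2: I = exp(2*y)*sin(2*y)/2 − ∫ exp(2*y)*cos(2*y) dy.
Apply parts again with u = cos(2*y), dv = exp(2*y) dy: ∫ exp(2*y)*cos(2*y) dy = exp(2*y)*cos(2*y)/2 + I. Substituting back brings back I: I = exp(2*y)*sin(2*y)/2 - exp(2*y)*cos(2*y)/2 − I.
Solving for I: (1 + 1)·I equals the remaining terms, so I = (1/2)·(exp(2*y)*sin(2*y)/2 - exp(2*y)*cos(2*y)/2).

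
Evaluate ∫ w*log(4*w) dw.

w**2*(log(w) + 2*log(2))/2 - w**2/4 + C

Use integration by parts with u = log(4*w), dv = w dw.
Then du = 1/w dw and v = w**2/2.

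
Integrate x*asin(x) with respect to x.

x**2*asin(x)/2 + x*sqrt(-x**2 + 1)/4 - asin(x)/4 + C

Use integration by parts with u = arcsin(x), dv = x dx.
Then du = 1/sqrt(-x**2 + 1) dx.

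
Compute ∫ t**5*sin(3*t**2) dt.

-t**4*cos(3*t**2)/6 + t**2*sin(3*t**2)/9 + cos(3*t**2)/27 + C

Let u = t², du = 2t dt; rewrite as (1/2)∫ u^2·sin(3u) du.
Now integrate by parts 2 times.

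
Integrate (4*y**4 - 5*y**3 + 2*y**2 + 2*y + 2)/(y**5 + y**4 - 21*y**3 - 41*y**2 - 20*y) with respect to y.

Factor the denominator: y*(y - 5)*(y + 1)**2*(y + 4).
Partial-fraction decomposition: 685/(162*(y + 4)) - 143/(108*(y + 1)) + 11/(18*(y + 1)**2) + 1937/(1620*(y - 5)) - 1/(10*y).
Integrate each term; A/(y−a) gives A·log|y−a|; A/(y−a)² gives −A/(y−a).

-log(y)/10 + 1937*log(y - 5)/1620 - 143*log(y + 1)/108 + 685*log(y + 4)/162 - 11/(18*y + 18) + C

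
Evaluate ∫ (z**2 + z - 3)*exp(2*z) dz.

Use integration by parts with u = z**2 + z - 3, dv = exp(2*z) dz, so v = exp(2*z)/2.
Apply parts 2 times (tabular method): alternate signs, differentiate u down to 0, integrate dv up.

(z**2 - 3)*exp(2*z)/2 + C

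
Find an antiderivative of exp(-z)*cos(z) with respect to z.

exp(-z)*sin(z)/2 - exp(-z)*cos(z)/2 + C

Let I denote the integral. Integrate by parts with u = cos(z), dv = exp(-z) dz, so v = -exp(-z): I = -exp(-z)*cos(z) − ∫ exp(-z)*sin(z) dz.
Apply parts again with u = sin(z), dv = exp(-z) dz: ∫ exp(-z)*sin(z) dz = -exp(-z)*sin(z) + I. Substituting back brings back I: I = exp(-z)*sin(z) - exp(-z)*cos(z) − I.
Solving for I: (1 + 1)·I equals the remaining terms, so I = (1/2)·(exp(-z)*sin(z) - exp(-z)*cos(z)).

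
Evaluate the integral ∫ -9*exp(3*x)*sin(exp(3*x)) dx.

Let u = exp(3*x), so du = (3*exp(3*x)) dx.
Rewriting, the integral becomes -3·∫ sin(u) du = -3·-cos(u).
Substituting back, u = exp(3*x).

3*cos(exp(3*x)) + C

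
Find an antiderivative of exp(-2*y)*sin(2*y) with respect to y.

Let I denote the integral. Integrate by parts with u = sin(2*y), dv = exp(-2*y) dy, so v = -exp(-2*y)/2: I = -exp(-2*y)*sin(2*y)/2 + ∫ exp(-2*y)*cos(2*y) dy.
Apply parts again with u = cos(2*y), dv = exp(-2*y) dy: ∫ exp(-2*y)*cos(2*y) dy = -exp(-2*y)*cos(2*y)/2 − I. Substituting back brings back I: I = -exp(-2*y)*sin(2*y)/2 - exp(-2*y)*cos(2*y)/2 − I.
Solving for I: (1 + 1)·I equals the remaining terms, so I = (1/2)·(-exp(-2*y)*sin(2*y)/2 - exp(-2*y)*cos(2*y)/2).

-exp(-2*y)*sin(2*y)/4 - exp(-2*y)*cos(2*y)/4 + C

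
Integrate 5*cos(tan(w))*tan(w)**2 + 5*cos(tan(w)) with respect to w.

5*sin(tan(w)) + C

Let u = tan(w), so du = (tan(w)**2 + 1) dw.
Rewriting, the integral becomes 5·∫ cos(u) du = 5·sin(u).
Substituting back, u = tan(w).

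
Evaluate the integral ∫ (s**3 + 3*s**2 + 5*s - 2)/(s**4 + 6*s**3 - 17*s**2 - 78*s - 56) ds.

Factor the denominator: (s - 4)*(s + 1)*(s + 2)*(s + 7).
Partial-fraction decomposition: 233/(330*(s + 7)) - 4/(15*(s + 2)) + 1/(6*(s + 1)) + 13/(33*(s - 4)).
Integrate each term: A/(s−a) contributes A·log|s−a|.

13*log(s - 4)/33 + log(s + 1)/6 - 4*log(s + 2)/15 + 233*log(s + 7)/330 + C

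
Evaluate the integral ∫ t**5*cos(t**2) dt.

Let u = t², du = 2t dt; rewrite as (1/2)∫ u^2·cos(1u) du.
Now integrate by parts 2 times.

t**4*sin(t**2)/2 + t**2*cos(t**2) - sin(t**2) + C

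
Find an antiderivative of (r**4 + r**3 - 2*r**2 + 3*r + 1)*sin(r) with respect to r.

Use integration by parts with u = r**4 + r**3 - 2*r**2 + 3*r + 1, dv = sin(r) dr, so v = -cos(r).
Apply parts 4 times (tabular method): alternate signs, differentiate u down to 0, integrate dv up.

-r**4*cos(r) + 4*r**3*sin(r) - r**3*cos(r) + 3*r**2*sin(r) + 14*r**2*cos(r) - 28*r*sin(r) + 3*r*cos(r) - 3*sin(r) - 29*cos(r) + C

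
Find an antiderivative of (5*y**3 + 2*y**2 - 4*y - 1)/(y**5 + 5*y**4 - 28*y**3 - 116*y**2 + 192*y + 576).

67*log(y - 4)/96 - 4*log(y - 3)/9 - 5*log(y + 2)/48 + 39*log(y + 4)/32 - 197*log(y + 6)/144 + C

Factor the denominator: (y - 4)*(y - 3)*(y + 2)*(y + 4)*(y + 6).
Partial-fraction decomposition: -197/(144*(y + 6)) + 39/(32*(y + 4)) - 5/(48*(y + 2)) - 4/(9*(y - 3)) + 67/(96*(y - 4)).
Integrate each term: A/(y−a) contributes A·log|y−a|.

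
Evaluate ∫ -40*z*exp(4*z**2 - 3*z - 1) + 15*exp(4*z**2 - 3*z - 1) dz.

Let u = 4*z**2 - 3*z - 1, so du = (8*z - 3) dz.
Rewriting, the integral becomes -5·∫ e^u du = -5·e^u.
Substituting back, u = 4*z**2 - 3*z - 1.

-5*exp(4*z**2 - 3*z - 1) + C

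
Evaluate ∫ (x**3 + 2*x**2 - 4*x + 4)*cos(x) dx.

x**3*sin(x) + 2*x**2*sin(x) + 3*x**2*cos(x) - 10*x*sin(x) + 4*x*cos(x) - 10*cos(x) + C

Use integration by parts with u = x**3 + 2*x**2 - 4*x + 4, dv = cos(x) dx, so v = sin(x).
Apply parts 3 times (tabular method): alternate signs, differentiate u down to 0, integrate dv up.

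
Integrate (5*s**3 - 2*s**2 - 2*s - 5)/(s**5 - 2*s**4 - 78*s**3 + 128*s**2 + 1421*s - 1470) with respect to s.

799*log(s - 7)/504 - 991*log(s - 6)/715 - log(s - 1)/360 + 335*log(s + 5)/792 - 451*log(s + 7)/728 + C

Factor the denominator: (s - 7)*(s - 6)*(s - 1)*(s + 5)*(s + 7).
Partial-fraction decomposition: -451/(728*(s + 7)) + 335/(792*(s + 5)) - 1/(360*(s - 1)) - 991/(715*(s - 6)) + 799/(504*(s - 7)).
Integrate each term: A/(s−a) contributes A·log|s−a|.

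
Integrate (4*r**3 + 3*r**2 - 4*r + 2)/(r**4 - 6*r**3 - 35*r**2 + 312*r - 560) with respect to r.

Factor the denominator: (r - 5)*(r - 4)**2*(r + 7).
Partial-fraction decomposition: 1195/(1452*(r + 7)) - 5232/(121*(r - 4)) - 290/(11*(r - 4)**2) + 557/(12*(r - 5)).
Integrate each term; A/(r−a) gives A·log|r−a|; A/(r−a)² gives −A/(r−a).

557*log(r - 5)/12 - 5232*log(r - 4)/121 + 1195*log(r + 7)/1452 + 290/(11*r - 44) + C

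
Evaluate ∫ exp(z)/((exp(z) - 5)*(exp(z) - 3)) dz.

Let u = e^z, du = e^z dz.
The integral becomes ∫ du/((u-3)(u-5)); decompose into partial fractions.

log(exp(z) - 5)/2 - log(exp(z) - 3)/2 + C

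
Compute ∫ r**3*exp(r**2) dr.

Let u = r², du = 2r dr; rewrite as (1/2)∫ u^1·exp(1u) du.
Now integrate by parts 1 time.

(r**2 - 1)*exp(r**2)/2 + C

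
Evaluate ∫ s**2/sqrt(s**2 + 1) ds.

Substitute s = tan(θ), so ds = sec(θ)^2 dθ and the radical becomes sqrt(s**2 + 1) = sec(θ) by the Pythagorean identity.
Integrate the resulting trig expression in θ, then back-substitute tan(θ) = s, sec(θ) = sqrt(s**2 + 1) (absorbing any constant into C).

s*sqrt(s**2 + 1)/2 - log(s + sqrt(s**2 + 1))/2 + C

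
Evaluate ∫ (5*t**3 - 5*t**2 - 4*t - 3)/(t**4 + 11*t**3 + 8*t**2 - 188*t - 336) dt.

221*log(t - 4)/660 + 11*log(t + 2)/24 - 1239*log(t + 6)/40 + 387*log(t + 7)/11 + C

Factor the denominator: (t - 4)*(t + 2)*(t + 6)*(t + 7).
Partial-fraction decomposition: 387/(11*(t + 7)) - 1239/(40*(t + 6)) + 11/(24*(t + 2)) + 221/(660*(t - 4)).
Integrate each term: A/(t−a) contributes A·log|t−a|.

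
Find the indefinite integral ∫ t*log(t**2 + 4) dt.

Let u = t**2 + 4, so du = (2*t) dt.
The integral becomes (1/2)·∫ log(u) du; integrate by parts with u′=log(u), dv′=du.

t**2*log(t**2 + 4)/2 - t**2/2 + 2*log(t**2 + 4) + C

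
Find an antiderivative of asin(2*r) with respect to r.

Use integration by parts with u = arcsin(2*r), dv = dr.
Then du = 2/sqrt(-4*r**2 + 1) dr.

r*asin(2*r) + sqrt(-4*r**2 + 1)/2 + C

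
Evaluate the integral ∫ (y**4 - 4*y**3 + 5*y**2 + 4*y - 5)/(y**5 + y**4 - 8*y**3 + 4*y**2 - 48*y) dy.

5*log(y)/48 + 25*log(y - 3)/273 + 571*log(y + 4)/560 - 7*log(y**2 + 4)/65 - 311*atan(y/2)/520 + C

Factor the denominator: y*(y - 3)*(y + 4)*(y**2 + 4).
Partial-fraction decomposition: -(56*y + 311)/(260*(y**2 + 4)) + 571/(560*(y + 4)) + 25/(273*(y - 3)) + 5/(48*y).
Integrate each term; A/(y−a) gives A·log|y−a|; the (By+D)/(y²+p²) term gives a log and an atan.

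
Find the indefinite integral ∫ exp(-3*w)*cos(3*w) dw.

Let I denote the integral. Integrate by parts with u = cos(3*w), dv = exp(-3*w) dw, so v = -exp(-3*w)/3: I = -exp(-3*w)*cos(3*w)/3 − ∫ exp(-3*w)*sin(3*w) dw.
Apply parts again with u = sin(3*w), dv = exp(-3*w) dw: ∫ exp(-3*w)*sin(3*w) dw = -exp(-3*w)*sin(3*w)/3 + I. Substituting back brings back I: I = exp(-3*w)*sin(3*w)/3 - exp(-3*w)*cos(3*w)/3 − I.
Solving for I: (1 + 1)·I equals the remaining terms, so I = (1/2)·(exp(-3*w)*sin(3*w)/3 - exp(-3*w)*cos(3*w)/3).

exp(-3*w)*sin(3*w)/6 - exp(-3*w)*cos(3*w)/6 + C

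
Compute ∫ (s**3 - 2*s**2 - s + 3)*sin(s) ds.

Use integration by parts with u = s**3 - 2*s**2 - s + 3, dv = sin(s) ds, so v = -cos(s).
Apply parts 3 times (tabular method): alternate signs, differentiate u down to 0, integrate dv up.

-s**3*cos(s) + 3*s**2*sin(s) + 2*s**2*cos(s) - 4*s*sin(s) + 7*s*cos(s) - 7*sin(s) - 7*cos(s) + C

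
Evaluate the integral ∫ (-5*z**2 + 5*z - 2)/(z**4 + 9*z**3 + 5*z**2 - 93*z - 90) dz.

-log(z - 3)/9 + 3*log(z + 1)/20 - 19*log(z + 5)/4 + 212*log(z + 6)/45 + C

Factor the denominator: (z - 3)*(z + 1)*(z + 5)*(z + 6).
Partial-fraction decomposition: 212/(45*(z + 6)) - 19/(4*(z + 5)) + 3/(20*(z + 1)) - 1/(9*(z - 3)).
Integrate each term: A/(z−a) contributes A·log|z−a|.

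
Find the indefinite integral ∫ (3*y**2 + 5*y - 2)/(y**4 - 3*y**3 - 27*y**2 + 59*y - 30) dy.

Factor the denominator: (y - 6)*(y - 1)**2*(y + 5).
Partial-fraction decomposition: -4/(33*(y + 5)) - 28/(75*(y - 1)) - 1/(5*(y - 1)**2) + 136/(275*(y - 6)).
Integrate each term; A/(y−a) gives A·log|y−a|; A/(y−a)² gives −A/(y−a).

136*log(y - 6)/275 - 28*log(y - 1)/75 - 4*log(y + 5)/33 + 1/(5*y - 5) + C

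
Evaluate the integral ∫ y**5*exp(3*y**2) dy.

Let u = y², du = 2y dy; rewrite as (1/2)∫ u^2·exp(3u) du.
Now integrate by parts 2 times.

(9*y**4 - 6*y**2 + 2)*exp(3*y**2)/54 + C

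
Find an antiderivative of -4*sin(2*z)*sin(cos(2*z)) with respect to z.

Let u = cos(2*z), so du = (-2*sin(2*z)) dz.
Rewriting, the integral becomes 2·∫ sin(u) du = 2·-cos(u).
Substituting back, u = cos(2*z).

-2*cos(cos(2*z)) + C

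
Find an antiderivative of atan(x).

Use integration by parts with u = arctan(x), dv = dx.
Then du = 1/(x**2 + 1) dx.

x*atan(x) - log(x**2 + 1)/2 + C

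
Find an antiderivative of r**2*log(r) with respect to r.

r**3*log(r)/3 - r**3/9 + C

Use integration by parts with u = log(r), dv = r**2 dr.
Then du = 1/r dr and v = r**3/3.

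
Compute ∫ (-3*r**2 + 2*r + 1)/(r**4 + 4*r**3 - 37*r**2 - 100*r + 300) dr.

-32*log(r - 5)/165 + log(r - 2)/24 - 6*log(r + 5)/5 + 119*log(r + 6)/88 + C

Factor the denominator: (r - 5)*(r - 2)*(r + 5)*(r + 6).
Partial-fraction decomposition: 119/(88*(r + 6)) - 6/(5*(r + 5)) + 1/(24*(r - 2)) - 32/(165*(r - 5)).
Integrate each term: A/(r−a) contributes A·log|r−a|.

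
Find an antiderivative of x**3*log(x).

Use integration by parts with u = log(x), dv = x**3 dx.
Then du = 1/x dx and v = x**4/4.

x**4*log(x)/4 - x**4/16 + C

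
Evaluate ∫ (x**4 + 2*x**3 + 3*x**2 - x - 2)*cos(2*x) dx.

Use integration by parts with u = x**4 + 2*x**3 + 3*x**2 - x - 2, dv = cos(2*x) dx, so v = sin(2*x)/2.
Apply parts 4 times (tabular method): alternate signs, differentiate u down to 0, integrate dv up.

x**4*sin(2*x)/2 + x**3*sin(2*x) + x**3*cos(2*x) + 3*x**2*cos(2*x)/2 - 2*x*sin(2*x) - sin(2*x) - cos(2*x) + C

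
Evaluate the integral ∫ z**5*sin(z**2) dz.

Let u = z², du = 2z dz; rewrite as (1/2)∫ u^2·sin(1u) du.
Now integrate by parts 2 times.

-z**4*cos(z**2)/2 + z**2*sin(z**2) + cos(z**2) + C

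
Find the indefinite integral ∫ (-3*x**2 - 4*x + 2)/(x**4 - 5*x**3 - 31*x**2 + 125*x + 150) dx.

Factor the denominator: (x - 6)*(x - 5)*(x + 1)*(x + 5).
Partial-fraction decomposition: 53/(440*(x + 5)) + 1/(56*(x + 1)) + 31/(20*(x - 5)) - 130/(77*(x - 6)).
Integrate each term: A/(x−a) contributes A·log|x−a|.

-130*log(x - 6)/77 + 31*log(x - 5)/20 + log(x + 1)/56 + 53*log(x + 5)/440 + C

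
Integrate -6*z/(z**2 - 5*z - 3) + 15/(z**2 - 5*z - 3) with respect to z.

Let u = z**2 - 5*z - 3, so du = (2*z - 5) dz.
Rewriting, the integral becomes -3·∫ 1/u du = -3·log(u).
Substituting back, u = z**2 - 5*z - 3.

-3*log(z**2 - 5*z - 3) + C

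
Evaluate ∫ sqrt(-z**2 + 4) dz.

Substitute z = 2·sin(θ), so dz = 2·cos(θ) dθ and the radical becomes sqrt(-z**2 + 4) = 2·cos(θ) by the Pythagorean identity.
Integrate the resulting trig expression in θ, then back-substitute θ = asin(z/2), sin(θ) = z/2, cos(θ) = sqrt(-z**2 + 4)/2 (absorbing any constant into C).

z*sqrt(-z**2 + 4)/2 + 2*asin(z/2) + C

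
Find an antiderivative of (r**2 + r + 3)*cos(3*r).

r**2*sin(3*r)/3 + r*sin(3*r)/3 + 2*r*cos(3*r)/9 + 25*sin(3*r)/27 + cos(3*r)/9 + C

Use integration by parts with u = r**2 + r + 3, dv = cos(3*r) dr, so v = sin(3*r)/3.
Apply parts 2 times (tabular method): alternate signs, differentiate u down to 0, integrate dv up.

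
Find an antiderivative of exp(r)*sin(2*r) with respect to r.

exp(r)*sin(2*r)/5 - 2*exp(r)*cos(2*r)/5 + C

Let I denote the integral. Integrate by parts with u = sin(2*r), dv = exp(r) dr, so v = exp(r): I = exp(r)*sin(2*r) − 2·∫ exp(r)*cos(2*r) dr.
Apply parts again with u = cos(2*r), dv = exp(r) dr: ∫ exp(r)*cos(2*r) dr = exp(r)*cos(2*r) + 2·I. Substituting back brings back I: I = exp(r)*sin(2*r) - 2*exp(r)*cos(2*r) − 4·I.
Solving for I: (1 + 4)·I equals the remaining terms, so I = (1/5)·(exp(r)*sin(2*r) - 2*exp(r)*cos(2*r)).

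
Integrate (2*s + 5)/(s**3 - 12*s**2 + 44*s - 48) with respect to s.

Factor the denominator: (s - 6)*(s - 4)*(s - 2).
Partial-fraction decomposition: 9/(8*(s - 2)) - 13/(4*(s - 4)) + 17/(8*(s - 6)).
Integrate each term: A/(s−a) contributes A·log|s−a|.

17*log(s - 6)/8 - 13*log(s - 4)/4 + 9*log(s - 2)/8 + C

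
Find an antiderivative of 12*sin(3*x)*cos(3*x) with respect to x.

Let u = cos(3*x), so du = (-3*sin(3*x)) dx.
Rewriting, the integral becomes -4·∫ u^1 du = -4·u^2/2.
Substituting back, u = cos(3*x).

-2*cos(3*x)**2 + C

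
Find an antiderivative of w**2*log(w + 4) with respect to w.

Use integration by parts with u = log(w + 4), dv = w**2 dw.
Then du = 1/(w + 4) dw and v = w**3/3.

w**3*log(w + 4)/3 - w**3/9 + 2*w**2/3 - 16*w/3 + 64*log(w + 4)/3 + C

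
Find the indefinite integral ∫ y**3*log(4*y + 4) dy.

y**4*log(4*y + 4)/4 - y**4/16 + y**3/12 - y**2/8 + y/4 - log(y + 1)/4 + C

Use integration by parts with u = log(4*y + 4), dv = y**3 dy.
Then du = 4/(4*y + 4) dy and v = y**4/4.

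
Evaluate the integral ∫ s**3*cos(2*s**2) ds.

Let u = s², du = 2s ds; rewrite as (1/2)∫ u^1·cos(2u) du.
Now integrate by parts 1 time.

s**2*sin(2*s**2)/4 + cos(2*s**2)/8 + C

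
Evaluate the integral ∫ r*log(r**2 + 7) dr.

r**2*log(r**2 + 7)/2 - r**2/2 + 7*log(r**2 + 7)/2 + C

Let u = r**2 + 7, so du = (2*r) dr.
The integral becomes (1/2)·∫ log(u) du; integrate by parts with u′=log(u), dv′=du.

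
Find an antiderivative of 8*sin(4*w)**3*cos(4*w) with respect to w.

sin(4*w)**4/2 + C

Let u = sin(4*w), so du = (4*cos(4*w)) dw.
Rewriting, the integral becomes 2·∫ u^3 du = 2·u^4/4.
Substituting back, u = sin(4*w).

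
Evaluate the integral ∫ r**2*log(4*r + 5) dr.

Use integration by parts with u = log(4*r + 5), dv = r**2 dr.
Then du = 4/(4*r + 5) dr and v = r**3/3.

r**3*log(4*r + 5)/3 - r**3/9 + 5*r**2/24 - 25*r/48 + 125*log(4*r + 5)/192 + C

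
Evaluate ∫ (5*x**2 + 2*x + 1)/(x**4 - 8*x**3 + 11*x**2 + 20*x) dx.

Factor the denominator: x*(x - 5)*(x - 4)*(x + 1).
Partial-fraction decomposition: -2/(15*(x + 1)) - 89/(20*(x - 4)) + 68/(15*(x - 5)) + 1/(20*x).
Integrate each term: A/(x−a) contributes A·log|x−a|.

log(x)/20 + 68*log(x - 5)/15 - 89*log(x - 4)/20 - 2*log(x + 1)/15 + C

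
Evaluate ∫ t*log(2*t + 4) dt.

Use integration by parts with u = log(2*t + 4), dv = t dt.
Then du = 2/(2*t + 4) dt and v = t**2/2.

t**2*log(2*t + 4)/2 - t**2/4 + t - 2*log(t + 2) + C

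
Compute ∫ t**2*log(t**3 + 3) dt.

Let u = t**3 + 3, so du = (3*t**2) dt.
The integral becomes (1/3)·∫ log(u) du; integrate by parts with u′=log(u), dv′=du.

t**3*log(t**3 + 3)/3 - t**3/3 + log(t**3 + 3) + C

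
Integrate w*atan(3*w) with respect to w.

w**2*atan(3*w)/2 - w/6 + atan(3*w)/18 + C

Use integration by parts with u = arctan(3*w), dv = w dw.
Then du = 3/(9*w**2 + 1) dw.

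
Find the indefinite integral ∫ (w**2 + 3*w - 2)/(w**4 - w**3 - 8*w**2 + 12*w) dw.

Factor the denominator: w*(w - 2)**2*(w + 3).
Partial-fraction decomposition: 2/(75*(w + 3)) + 7/(50*(w - 2)) + 4/(5*(w - 2)**2) - 1/(6*w).
Integrate each term; A/(w−a) gives A·log|w−a|; A/(w−a)² gives −A/(w−a).

-log(w)/6 + 7*log(w - 2)/50 + 2*log(w + 3)/75 - 4/(5*w - 10) + C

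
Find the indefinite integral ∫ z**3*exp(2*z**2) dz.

Let u = z², du = 2z dz; rewrite as (1/2)∫ u^1·exp(2u) du.
Now integrate by parts 1 time.

(2*z**2 - 1)*exp(2*z**2)/8 + C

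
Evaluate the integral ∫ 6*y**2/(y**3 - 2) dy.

Let u = y**3 - 2, so du = (3*y**2) dy.
Rewriting, the integral becomes 2·∫ 1/u du = 2·log(u).
Substituting back, u = y**3 - 2.

2*log(y**3 - 2) + C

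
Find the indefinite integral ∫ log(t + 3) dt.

t*log(t + 3) - t + 3*log(t + 3) + C

Use integration by parts with u = log(t + 3), dv = dt.
Then du = 1/(t + 3) dt and v = t.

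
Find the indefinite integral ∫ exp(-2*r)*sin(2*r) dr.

Let I denote the integral. Integrate by parts with u = sin(2*r), dv = exp(-2*r) dr, so v = -exp(-2*r)/2: I = -exp(-2*r)*sin(2*r)/2 + ∫ exp(-2*r)*cos(2*r) dr.
Apply parts again with u = cos(2*r), dv = exp(-2*r) dr: ∫ exp(-2*r)*cos(2*r) dr = -exp(-2*r)*cos(2*r)/2 − I. Substituting back brings back I: I = -exp(-2*r)*sin(2*r)/2 - exp(-2*r)*cos(2*r)/2 − I.
Solving for I: (1 + 1)·I equals the remaining terms, so I = (1/2)·(-exp(-2*r)*sin(2*r)/2 - exp(-2*r)*cos(2*r)/2).

-exp(-2*r)*sin(2*r)/4 - exp(-2*r)*cos(2*r)/4 + C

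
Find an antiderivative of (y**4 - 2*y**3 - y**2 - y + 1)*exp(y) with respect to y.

Use integration by parts with u = y**4 - 2*y**3 - y**2 - y + 1, dv = exp(y) dy, so v = exp(y).
Apply parts 4 times (tabular method): alternate signs, differentiate u down to 0, integrate dv up.

(y**4 - 6*y**3 + 17*y**2 - 35*y + 36)*exp(y) + C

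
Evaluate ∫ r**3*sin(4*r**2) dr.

-r**2*cos(4*r**2)/8 + sin(4*r**2)/32 + C

Let u = r², du = 2r dr; rewrite as (1/2)∫ u^1·sin(4u) du.
Now integrate by parts 1 time.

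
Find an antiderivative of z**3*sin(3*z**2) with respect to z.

-z**2*cos(3*z**2)/6 + sin(3*z**2)/18 + C

Let u = z², du = 2z dz; rewrite as (1/2)∫ u^1·sin(3u) du.
Now integrate by parts 1 time.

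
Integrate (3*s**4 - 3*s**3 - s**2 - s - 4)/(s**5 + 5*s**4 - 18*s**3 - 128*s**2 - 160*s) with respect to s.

log(s)/40 + 1466*log(s - 5)/2835 + 33*log(s + 2)/28 + 829*log(s + 4)/648 + 118/(9*s + 36) + C

Factor the denominator: s*(s - 5)*(s + 2)*(s + 4)**2.
Partial-fraction decomposition: 829/(648*(s + 4)) - 118/(9*(s + 4)**2) + 33/(28*(s + 2)) + 1466/(2835*(s - 5)) + 1/(40*s).
Integrate each term; A/(s−a) gives A·log|s−a|; A/(s−a)² gives −A/(s−a).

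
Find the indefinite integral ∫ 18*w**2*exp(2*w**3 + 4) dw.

3*exp(2*w**3 + 4) + C

Let u = 2*w**3 + 4, so du = (6*w**2) dw.
Rewriting, the integral becomes 3·∫ e^u du = 3·e^u.
Substituting back, u = 2*w**3 + 4.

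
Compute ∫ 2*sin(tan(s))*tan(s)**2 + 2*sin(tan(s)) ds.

-2*cos(tan(s)) + C

Let u = tan(s), so du = (tan(s)**2 + 1) ds.
Rewriting, the integral becomes 2·∫ sin(u) du = 2·-cos(u).
Substituting back, u = tan(s).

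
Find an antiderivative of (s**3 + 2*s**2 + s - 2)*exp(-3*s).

Use integration by parts with u = s**3 + 2*s**2 + s - 2, dv = exp(-3*s) ds, so v = -exp(-3*s)/3.
Apply parts 3 times (tabular method): alternate signs, differentiate u down to 0, integrate dv up.

(-s**3 - 3*s**2 - 3*s + 1)*exp(-3*s)/3 + C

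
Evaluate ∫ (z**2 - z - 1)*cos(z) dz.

z**2*sin(z) - z*sin(z) + 2*z*cos(z) - 3*sin(z) - cos(z) + C

Use integration by parts with u = z**2 - z - 1, dv = cos(z) dz, so v = sin(z).
Apply parts 2 times (tabular method): alternate signs, differentiate u down to 0, integrate dv up.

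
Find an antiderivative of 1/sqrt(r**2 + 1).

log(r + sqrt(r**2 + 1)) + C

Substitute r = tan(θ), so dr = sec(θ)^2 dθ and the radical becomes sqrt(r**2 + 1) = sec(θ) by the Pythagorean identity.
Integrate the resulting trig expression in θ, then back-substitute tan(θ) = r, sec(θ) = sqrt(r**2 + 1) (absorbing any constant into C).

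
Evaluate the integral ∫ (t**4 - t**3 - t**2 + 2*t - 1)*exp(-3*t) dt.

(-27*t**4 - 9*t**3 + 18*t**2 - 42*t + 13)*exp(-3*t)/81 + C

Use integration by parts with u = t**4 - t**3 - t**2 + 2*t - 1, dv = exp(-3*t) dt, so v = -exp(-3*t)/3.
Apply parts 4 times (tabular method): alternate signs, differentiate u down to 0, integrate dv up.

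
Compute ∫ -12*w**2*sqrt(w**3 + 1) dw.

-8*(w**3 + 1)**(3/2)/3 + C

Let u = w**3 + 1, so du = (3*w**2) dw.
Rewriting, the integral becomes -4·∫ √u du = -4·(2/3)u^(3/2).
Substituting back, u = w**3 + 1.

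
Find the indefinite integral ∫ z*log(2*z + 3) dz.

Use integration by parts with u = log(2*z + 3), dv = z dz.
Then du = 2/(2*z + 3) dz and v = z**2/2.

z**2*log(2*z + 3)/2 - z**2/4 + 3*z/4 - 9*log(2*z + 3)/8 + C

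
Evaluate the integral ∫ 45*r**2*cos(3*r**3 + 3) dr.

5*sin(3*r**3 + 3) + C

Let u = 3*r**3 + 3, so du = (9*r**2) dr.
Rewriting, the integral becomes 5·∫ cos(u) du = 5·sin(u).
Substituting back, u = 3*r**3 + 3.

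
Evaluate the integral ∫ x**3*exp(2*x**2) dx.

(2*x**2 - 1)*exp(2*x**2)/8 + C

Let u = x², du = 2x dx; rewrite as (1/2)∫ u^1·exp(2u) du.
Now integrate by parts 1 time.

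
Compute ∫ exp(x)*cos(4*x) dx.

Let I denote the integral. Integrate by parts with u = cos(4*x), dv = exp(x) dx, so v = exp(x): I = exp(x)*cos(4*x) + 4·∫ exp(x)*sin(4*x) dx.
Apply parts again with u = sin(4*x), dv = exp(x) dx: ∫ exp(x)*sin(4*x) dx = exp(x)*sin(4*x) − 4·I. Substituting back brings back I: I = 4*exp(x)*sin(4*x) + exp(x)*cos(4*x) − 16·I.
Solving for I: (1 + 16)·I equals the remaining terms, so I = (1/17)·(4*exp(x)*sin(4*x) + exp(x)*cos(4*x)).

4*exp(x)*sin(4*x)/17 + exp(x)*cos(4*x)/17 + C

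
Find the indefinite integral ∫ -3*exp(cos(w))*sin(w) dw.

3*exp(cos(w)) + C

Let u = cos(w), so du = (-sin(w)) dw.
Rewriting, the integral becomes 3·∫ e^u du = 3·e^u.
Substituting back, u = cos(w).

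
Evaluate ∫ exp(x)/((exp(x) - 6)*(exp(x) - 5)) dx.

Let u = e^x, du = e^x dx.
The integral becomes ∫ du/((u-5)(u-6)); decompose into partial fractions.

log(exp(x) - 6) - log(exp(x) - 5) + C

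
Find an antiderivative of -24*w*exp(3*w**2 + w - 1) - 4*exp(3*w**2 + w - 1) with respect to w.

Let u = 3*w**2 + w - 1, so du = (6*w + 1) dw.
Rewriting, the integral becomes -4·∫ e^u du = -4·e^u.
Substituting back, u = 3*w**2 + w - 1.

-4*exp(3*w**2 + w - 1) + C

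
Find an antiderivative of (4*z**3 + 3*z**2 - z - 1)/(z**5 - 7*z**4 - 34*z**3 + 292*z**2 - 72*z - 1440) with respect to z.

965*log(z - 6)/192 - 569*log(z - 5)/77 + 299*log(z - 4)/120 + 19*log(z + 2)/1344 - 751*log(z + 6)/5280 + C

Factor the denominator: (z - 6)*(z - 5)*(z - 4)*(z + 2)*(z + 6).
Partial-fraction decomposition: -751/(5280*(z + 6)) + 19/(1344*(z + 2)) + 299/(120*(z - 4)) - 569/(77*(z - 5)) + 965/(192*(z - 6)).
Integrate each term: A/(z−a) contributes A·log|z−a|.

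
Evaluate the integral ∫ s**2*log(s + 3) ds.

s**3*log(s + 3)/3 - s**3/9 + s**2/2 - 3*s + 9*log(s + 3) + C

Use integration by parts with u = log(s + 3), dv = s**2 ds.
Then du = 1/(s + 3) ds and v = s**3/3.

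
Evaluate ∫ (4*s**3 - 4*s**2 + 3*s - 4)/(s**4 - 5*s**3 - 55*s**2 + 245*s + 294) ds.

Factor the denominator: (s - 7)*(s - 6)*(s + 1)*(s + 7).
Partial-fraction decomposition: 531/(364*(s + 7)) - 5/(112*(s + 1)) - 734/(91*(s - 6)) + 1193/(112*(s - 7)).
Integrate each term: A/(s−a) contributes A·log|s−a|.

1193*log(s - 7)/112 - 734*log(s - 6)/91 - 5*log(s + 1)/112 + 531*log(s + 7)/364 + C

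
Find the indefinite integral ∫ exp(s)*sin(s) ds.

Let I denote the integral. Integrate by parts with u = sin(s), dv = exp(s) ds, so v = exp(s): I = exp(s)*sin(s) − ∫ exp(s)*cos(s) ds.
Apply parts again with u = cos(s), dv = exp(s) ds: ∫ exp(s)*cos(s) ds = exp(s)*cos(s) + I. Substituting back brings back I: I = exp(s)*sin(s) - exp(s)*cos(s) − I.
Solving for I: (1 + 1)·I equals the remaining terms, so I = (1/2)·(exp(s)*sin(s) - exp(s)*cos(s)).

exp(s)*sin(s)/2 - exp(s)*cos(s)/2 + C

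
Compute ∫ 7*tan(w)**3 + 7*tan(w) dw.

Let u = tan(w), so du = (tan(w)**2 + 1) dw.
Rewriting, the integral becomes 7·∫ u^1 du = 7·u^2/2.
Substituting back, u = tan(w).

7*tan(w)**2/2 + C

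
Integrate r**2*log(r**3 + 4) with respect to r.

Let u = r**3 + 4, so du = (3*r**2) dr.
The integral becomes (1/3)·∫ log(u) du; integrate by parts with u′=log(u), dv′=du.

r**3*log(r**3 + 4)/3 - r**3/3 + 4*log(r**3 + 4)/3 + C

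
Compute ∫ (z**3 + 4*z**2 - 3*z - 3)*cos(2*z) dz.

z**3*sin(2*z)/2 + 2*z**2*sin(2*z) + 3*z**2*cos(2*z)/4 - 9*z*sin(2*z)/4 + 2*z*cos(2*z) - 5*sin(2*z)/2 - 9*cos(2*z)/8 + C

Use integration by parts with u = z**3 + 4*z**2 - 3*z - 3, dv = cos(2*z) dz, so v = sin(2*z)/2.
Apply parts 3 times (tabular method): alternate signs, differentiate u down to 0, integrate dv up.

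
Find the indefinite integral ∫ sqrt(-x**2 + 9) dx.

x*sqrt(-x**2 + 9)/2 + 9*asin(x/3)/2 + C

Substitute x = 3·sin(θ), so dx = 3·cos(θ) dθ and the radical becomes sqrt(-x**2 + 9) = 3·cos(θ) by the Pythagorean identity.
Integrate the resulting trig expression in θ, then back-substitute θ = asin(x/3), sin(θ) = x/3, cos(θ) = sqrt(-x**2 + 9)/3 (absorbing any constant into C).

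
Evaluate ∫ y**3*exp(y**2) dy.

(y**2 - 1)*exp(y**2)/2 + C

Let u = y², du = 2y dy; rewrite as (1/2)∫ u^1·exp(1u) du.
Now integrate by parts 1 time.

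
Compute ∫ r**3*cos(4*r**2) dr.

r**2*sin(4*r**2)/8 + cos(4*r**2)/32 + C

Let u = r², du = 2r dr; rewrite as (1/2)∫ u^1·cos(4u) du.
Now integrate by parts 1 time.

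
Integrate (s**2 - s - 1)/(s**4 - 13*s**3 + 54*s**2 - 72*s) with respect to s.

log(s)/72 + 29*log(s - 6)/36 - 11*log(s - 4)/8 + 5*log(s - 3)/9 + C

Factor the denominator: s*(s - 6)*(s - 4)*(s - 3).
Partial-fraction decomposition: 5/(9*(s - 3)) - 11/(8*(s - 4)) + 29/(36*(s - 6)) + 1/(72*s).
Integrate each term: A/(s−a) contributes A·log|s−a|.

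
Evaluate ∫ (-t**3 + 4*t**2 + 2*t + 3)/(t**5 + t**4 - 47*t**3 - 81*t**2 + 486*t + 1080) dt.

-19*log(t - 6)/594 - 11*log(t - 4)/882 - 1339*log(t + 3)/2646 + 109*log(t + 5)/198 - 10/(21*t + 63) + C

Factor the denominator: (t - 6)*(t - 4)*(t + 3)**2*(t + 5).
Partial-fraction decomposition: 109/(198*(t + 5)) - 1339/(2646*(t + 3)) + 10/(21*(t + 3)**2) - 11/(882*(t - 4)) - 19/(594*(t - 6)).
Integrate each term; A/(t−a) gives A·log|t−a|; A/(t−a)² gives −A/(t−a).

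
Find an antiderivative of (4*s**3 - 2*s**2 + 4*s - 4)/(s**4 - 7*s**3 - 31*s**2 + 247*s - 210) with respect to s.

649*log(s - 7)/78 - 233*log(s - 5)/44 + log(s - 1)/84 + 964*log(s + 6)/1001 + C

Factor the denominator: (s - 7)*(s - 5)*(s - 1)*(s + 6).
Partial-fraction decomposition: 964/(1001*(s + 6)) + 1/(84*(s - 1)) - 233/(44*(s - 5)) + 649/(78*(s - 7)).
Integrate each term: A/(s−a) contributes A·log|s−a|.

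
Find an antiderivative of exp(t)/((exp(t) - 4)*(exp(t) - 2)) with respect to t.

log(exp(t) - 4)/2 - log(exp(t) - 2)/2 + C

Let u = e^t, du = e^t dt.
The integral becomes ∫ du/((u-4)(u-2)); decompose into partial fractions.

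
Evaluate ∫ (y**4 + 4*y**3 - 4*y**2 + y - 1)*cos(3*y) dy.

Use integration by parts with u = y**4 + 4*y**3 - 4*y**2 + y - 1, dv = cos(3*y) dy, so v = sin(3*y)/3.
Apply parts 4 times (tabular method): alternate signs, differentiate u down to 0, integrate dv up.

y**4*sin(3*y)/3 + 4*y**3*sin(3*y)/3 + 4*y**3*cos(3*y)/9 - 16*y**2*sin(3*y)/9 + 4*y**2*cos(3*y)/3 - 5*y*sin(3*y)/9 - 32*y*cos(3*y)/27 + 5*sin(3*y)/81 - 5*cos(3*y)/27 + C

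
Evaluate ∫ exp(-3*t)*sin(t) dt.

-3*exp(-3*t)*sin(t)/10 - exp(-3*t)*cos(t)/10 + C

Let I denote the integral. Integrate by parts with u = sin(t), dv = exp(-3*t) dt, so v = -exp(-3*t)/3: I = -exp(-3*t)*sin(t)/3 + (1/3)·∫ exp(-3*t)*cos(t) dt.
Apply parts again with u = cos(t), dv = exp(-3*t) dt: ∫ exp(-3*t)*cos(t) dt = -exp(-3*t)*cos(t)/3 − (1/3)·I. Substituting back brings back I: I = -exp(-3*t)*sin(t)/3 - exp(-3*t)*cos(t)/9 − (1/9)·I.
Solving for I: (1 + 1/9)·I equals the remaining terms, so I = (9/10)·(-exp(-3*t)*sin(t)/3 - exp(-3*t)*cos(t)/9).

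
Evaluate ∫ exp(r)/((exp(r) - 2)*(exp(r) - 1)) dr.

Let u = e^r, du = e^r dr.
The integral becomes ∫ du/((u-2)(u-1)); decompose into partial fractions.

log(exp(r) - 2) - log(exp(r) - 1) + C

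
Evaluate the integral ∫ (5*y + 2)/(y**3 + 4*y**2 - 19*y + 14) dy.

Factor the denominator: (y - 2)*(y - 1)*(y + 7).
Partial-fraction decomposition: -11/(24*(y + 7)) - 7/(8*(y - 1)) + 4/(3*(y - 2)).
Integrate each term: A/(y−a) contributes A·log|y−a|.

4*log(y - 2)/3 - 7*log(y - 1)/8 - 11*log(y + 7)/24 + C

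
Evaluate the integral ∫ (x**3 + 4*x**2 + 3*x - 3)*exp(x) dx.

(x**3 + x**2 + x - 4)*exp(x) + C

Use integration by parts with u = x**3 + 4*x**2 + 3*x - 3, dv = exp(x) dx, so v = exp(x).
Apply parts 3 times (tabular method): alternate signs, differentiate u down to 0, integrate dv up.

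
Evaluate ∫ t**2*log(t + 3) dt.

t**3*log(t + 3)/3 - t**3/9 + t**2/2 - 3*t + 9*log(t + 3) + C

Use integration by parts with u = log(t + 3), dv = t**2 dt.
Then du = 1/(t + 3) dt and v = t**3/3.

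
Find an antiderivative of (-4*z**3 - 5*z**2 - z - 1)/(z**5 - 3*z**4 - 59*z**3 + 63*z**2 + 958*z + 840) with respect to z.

-1625*log(z - 7)/1056 + 1051*log(z - 6)/770 - log(z + 1)/672 - 179*log(z + 4)/330 + 379*log(z + 5)/528 + C

Factor the denominator: (z - 7)*(z - 6)*(z + 1)*(z + 4)*(z + 5).
Partial-fraction decomposition: 379/(528*(z + 5)) - 179/(330*(z + 4)) - 1/(672*(z + 1)) + 1051/(770*(z - 6)) - 1625/(1056*(z - 7)).
Integrate each term: A/(z−a) contributes A·log|z−a|.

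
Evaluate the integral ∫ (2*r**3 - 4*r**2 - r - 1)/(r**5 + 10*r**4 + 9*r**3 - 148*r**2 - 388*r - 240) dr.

59*log(r - 4)/2700 + 3*log(r + 1)/50 - 31*log(r + 2)/72 + 173*log(r + 5)/54 - 571*log(r + 6)/200 + C

Factor the denominator: (r - 4)*(r + 1)*(r + 2)*(r + 5)*(r + 6).
Partial-fraction decomposition: -571/(200*(r + 6)) + 173/(54*(r + 5)) - 31/(72*(r + 2)) + 3/(50*(r + 1)) + 59/(2700*(r - 4)).
Integrate each term: A/(r−a) contributes A·log|r−a|.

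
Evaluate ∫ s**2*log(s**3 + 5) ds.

Let u = s**3 + 5, so du = (3*s**2) ds.
The integral becomes (1/3)·∫ log(u) du; integrate by parts with u′=log(u), dv′=du.

s**3*log(s**3 + 5)/3 - s**3/3 + 5*log(s**3 + 5)/3 + C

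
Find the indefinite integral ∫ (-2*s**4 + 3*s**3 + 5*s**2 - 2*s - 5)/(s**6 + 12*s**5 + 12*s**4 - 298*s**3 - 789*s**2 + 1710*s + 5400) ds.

-253*log(s - 4)/5670 + 47*log(s - 3)/3456 - 197*log(s + 3)/504 - 112861*log(s + 5)/10368 + 3053*log(s + 6)/270 - 1495/(144*s + 720) + C

Factor the denominator: (s - 4)*(s - 3)*(s + 3)*(s + 5)**2*(s + 6).
Partial-fraction decomposition: 3053/(270*(s + 6)) - 112861/(10368*(s + 5)) + 1495/(144*(s + 5)**2) - 197/(504*(s + 3)) + 47/(3456*(s - 3)) - 253/(5670*(s - 4)).
Integrate each term; A/(s−a) gives A·log|s−a|; A/(s−a)² gives −A/(s−a).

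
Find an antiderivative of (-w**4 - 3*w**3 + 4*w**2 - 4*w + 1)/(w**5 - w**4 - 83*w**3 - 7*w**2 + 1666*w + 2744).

Factor the denominator: (w - 7)**2*(w + 2)*(w + 4)*(w + 7).
Partial-fraction decomposition: -1147/(2940*(w + 7)) - 17/(726*(w + 4)) + 11/(270*(w + 2)) - 401609/(640332*(w - 7)) - 1087/(462*(w - 7)**2).
Integrate each term; A/(w−a) gives A·log|w−a|; A/(w−a)² gives −A/(w−a).

-401609*log(w - 7)/640332 + 11*log(w + 2)/270 - 17*log(w + 4)/726 - 1147*log(w + 7)/2940 + 1087/(462*w - 3234) + C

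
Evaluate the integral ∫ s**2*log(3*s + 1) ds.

Use integration by parts with u = log(3*s + 1), dv = s**2 ds.
Then du = 3/(3*s + 1) ds and v = s**3/3.

s**3*log(3*s + 1)/3 - s**3/9 + s**2/18 - s/27 + log(3*s + 1)/81 + C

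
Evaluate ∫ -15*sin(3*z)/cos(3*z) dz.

Let u = cos(3*z), so du = (-3*sin(3*z)) dz.
Rewriting, the integral becomes 5·∫ 1/u du = 5·log(u).
Substituting back, u = cos(3*z).

5*log(cos(3*z)) + C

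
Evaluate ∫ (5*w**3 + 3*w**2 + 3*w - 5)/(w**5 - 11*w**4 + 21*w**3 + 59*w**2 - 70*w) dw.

log(w)/14 + 313*log(w - 7)/126 - 71*log(w - 5)/28 + log(w - 1)/12 - 13*log(w + 2)/126 + C

Factor the denominator: w*(w - 7)*(w - 5)*(w - 1)*(w + 2).
Partial-fraction decomposition: -13/(126*(w + 2)) + 1/(12*(w - 1)) - 71/(28*(w - 5)) + 313/(126*(w - 7)) + 1/(14*w).
Integrate each term: A/(w−a) contributes A·log|w−a|.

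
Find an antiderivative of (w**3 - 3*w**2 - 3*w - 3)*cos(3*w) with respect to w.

Use integration by parts with u = w**3 - 3*w**2 - 3*w - 3, dv = cos(3*w) dw, so v = sin(3*w)/3.
Apply parts 3 times (tabular method): alternate signs, differentiate u down to 0, integrate dv up.

w**3*sin(3*w)/3 - w**2*sin(3*w) + w**2*cos(3*w)/3 - 11*w*sin(3*w)/9 - 2*w*cos(3*w)/3 - 7*sin(3*w)/9 - 11*cos(3*w)/27 + C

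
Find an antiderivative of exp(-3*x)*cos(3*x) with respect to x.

Let I denote the integral. Integrate by parts with u = cos(3*x), dv = exp(-3*x) dx, so v = -exp(-3*x)/3: I = -exp(-3*x)*cos(3*x)/3 − ∫ exp(-3*x)*sin(3*x) dx.
Apply parts again with u = sin(3*x), dv = exp(-3*x) dx: ∫ exp(-3*x)*sin(3*x) dx = -exp(-3*x)*sin(3*x)/3 + I. Substituting back brings back I: I = exp(-3*x)*sin(3*x)/3 - exp(-3*x)*cos(3*x)/3 − I.
Solving for I: (1 + 1)·I equals the remaining terms, so I = (1/2)·(exp(-3*x)*sin(3*x)/3 - exp(-3*x)*cos(3*x)/3).

exp(-3*x)*sin(3*x)/6 - exp(-3*x)*cos(3*x)/6 + C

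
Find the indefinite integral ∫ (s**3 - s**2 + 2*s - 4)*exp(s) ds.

(s**3 - 4*s**2 + 10*s - 14)*exp(s) + C

Use integration by parts with u = s**3 - s**2 + 2*s - 4, dv = exp(s) ds, so v = exp(s).
Apply parts 3 times (tabular method): alternate signs, differentiate u down to 0, integrate dv up.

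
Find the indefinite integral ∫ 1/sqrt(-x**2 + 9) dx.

Substitute x = 3·sin(θ), so dx = 3·cos(θ) dθ and the radical becomes sqrt(-x**2 + 9) = 3·cos(θ) by the Pythagorean identity.
Integrate the resulting trig expression in θ, then back-substitute θ = asin(x/3), sin(θ) = x/3, cos(θ) = sqrt(-x**2 + 9)/3 (absorbing any constant into C).

asin(x/3) + C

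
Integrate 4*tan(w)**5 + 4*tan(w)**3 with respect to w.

Let u = tan(w), so du = (tan(w)**2 + 1) dw.
Rewriting, the integral becomes 4·∫ u^3 du = 4·u^4/4.
Substituting back, u = tan(w).

tan(w)**4 + C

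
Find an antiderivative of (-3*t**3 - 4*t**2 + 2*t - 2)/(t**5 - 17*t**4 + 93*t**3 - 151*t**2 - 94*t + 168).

-1213*log(t - 7)/144 + 391*log(t - 6)/35 - 25*log(t - 4)/9 + 7*log(t - 1)/180 - log(t + 1)/112 + C

Factor the denominator: (t - 7)*(t - 6)*(t - 4)*(t - 1)*(t + 1).
Partial-fraction decomposition: -1/(112*(t + 1)) + 7/(180*(t - 1)) - 25/(9*(t - 4)) + 391/(35*(t - 6)) - 1213/(144*(t - 7)).
Integrate each term: A/(t−a) contributes A·log|t−a|.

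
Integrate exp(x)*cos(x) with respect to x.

exp(x)*sin(x)/2 + exp(x)*cos(x)/2 + C

Let I denote the integral. Integrate by parts with u = cos(x), dv = exp(x) dx, so v = exp(x): I = exp(x)*cos(x) + ∫ exp(x)*sin(x) dx.
Apply parts again with u = sin(x), dv = exp(x) dx: ∫ exp(x)*sin(x) dx = exp(x)*sin(x) − I. Substituting back brings back I: I = exp(x)*sin(x) + exp(x)*cos(x) − I.
Solving for I: (1 + 1)·I equals the remaining terms, so I = (1/2)·(exp(x)*sin(x) + exp(x)*cos(x)).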